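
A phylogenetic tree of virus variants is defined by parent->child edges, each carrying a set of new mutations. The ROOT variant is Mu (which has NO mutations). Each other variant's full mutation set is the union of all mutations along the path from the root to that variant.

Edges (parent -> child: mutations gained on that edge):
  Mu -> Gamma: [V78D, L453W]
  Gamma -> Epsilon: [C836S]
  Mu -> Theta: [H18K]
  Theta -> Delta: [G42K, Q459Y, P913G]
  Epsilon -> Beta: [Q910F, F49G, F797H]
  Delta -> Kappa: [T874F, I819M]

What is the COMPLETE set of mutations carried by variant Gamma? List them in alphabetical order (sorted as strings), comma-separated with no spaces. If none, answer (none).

Answer: L453W,V78D

Derivation:
At Mu: gained [] -> total []
At Gamma: gained ['V78D', 'L453W'] -> total ['L453W', 'V78D']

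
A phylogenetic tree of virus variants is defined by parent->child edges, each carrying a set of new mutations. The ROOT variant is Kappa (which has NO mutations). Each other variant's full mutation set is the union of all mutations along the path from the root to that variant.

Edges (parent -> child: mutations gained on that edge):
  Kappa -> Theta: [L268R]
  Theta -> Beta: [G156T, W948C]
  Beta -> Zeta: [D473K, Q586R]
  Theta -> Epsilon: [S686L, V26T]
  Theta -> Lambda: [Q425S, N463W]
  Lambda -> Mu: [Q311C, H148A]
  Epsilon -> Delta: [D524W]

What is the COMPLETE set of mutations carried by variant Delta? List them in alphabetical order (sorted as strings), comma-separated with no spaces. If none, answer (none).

Answer: D524W,L268R,S686L,V26T

Derivation:
At Kappa: gained [] -> total []
At Theta: gained ['L268R'] -> total ['L268R']
At Epsilon: gained ['S686L', 'V26T'] -> total ['L268R', 'S686L', 'V26T']
At Delta: gained ['D524W'] -> total ['D524W', 'L268R', 'S686L', 'V26T']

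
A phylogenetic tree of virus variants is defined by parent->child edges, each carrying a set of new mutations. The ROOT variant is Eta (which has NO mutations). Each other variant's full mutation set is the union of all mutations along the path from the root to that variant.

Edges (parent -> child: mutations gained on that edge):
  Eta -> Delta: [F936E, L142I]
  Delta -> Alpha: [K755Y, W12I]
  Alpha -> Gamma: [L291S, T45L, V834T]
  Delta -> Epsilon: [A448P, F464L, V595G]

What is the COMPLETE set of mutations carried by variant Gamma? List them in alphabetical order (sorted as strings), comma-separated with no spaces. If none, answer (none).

Answer: F936E,K755Y,L142I,L291S,T45L,V834T,W12I

Derivation:
At Eta: gained [] -> total []
At Delta: gained ['F936E', 'L142I'] -> total ['F936E', 'L142I']
At Alpha: gained ['K755Y', 'W12I'] -> total ['F936E', 'K755Y', 'L142I', 'W12I']
At Gamma: gained ['L291S', 'T45L', 'V834T'] -> total ['F936E', 'K755Y', 'L142I', 'L291S', 'T45L', 'V834T', 'W12I']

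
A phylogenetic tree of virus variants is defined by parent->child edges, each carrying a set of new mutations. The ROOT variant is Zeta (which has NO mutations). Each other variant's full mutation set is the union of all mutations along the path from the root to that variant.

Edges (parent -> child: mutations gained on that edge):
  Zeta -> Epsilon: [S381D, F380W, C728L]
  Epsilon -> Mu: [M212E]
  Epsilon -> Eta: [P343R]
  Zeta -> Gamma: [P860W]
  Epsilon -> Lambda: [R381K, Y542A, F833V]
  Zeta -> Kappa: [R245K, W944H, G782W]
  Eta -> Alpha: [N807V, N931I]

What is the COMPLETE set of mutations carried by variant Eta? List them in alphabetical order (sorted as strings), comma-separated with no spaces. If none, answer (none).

Answer: C728L,F380W,P343R,S381D

Derivation:
At Zeta: gained [] -> total []
At Epsilon: gained ['S381D', 'F380W', 'C728L'] -> total ['C728L', 'F380W', 'S381D']
At Eta: gained ['P343R'] -> total ['C728L', 'F380W', 'P343R', 'S381D']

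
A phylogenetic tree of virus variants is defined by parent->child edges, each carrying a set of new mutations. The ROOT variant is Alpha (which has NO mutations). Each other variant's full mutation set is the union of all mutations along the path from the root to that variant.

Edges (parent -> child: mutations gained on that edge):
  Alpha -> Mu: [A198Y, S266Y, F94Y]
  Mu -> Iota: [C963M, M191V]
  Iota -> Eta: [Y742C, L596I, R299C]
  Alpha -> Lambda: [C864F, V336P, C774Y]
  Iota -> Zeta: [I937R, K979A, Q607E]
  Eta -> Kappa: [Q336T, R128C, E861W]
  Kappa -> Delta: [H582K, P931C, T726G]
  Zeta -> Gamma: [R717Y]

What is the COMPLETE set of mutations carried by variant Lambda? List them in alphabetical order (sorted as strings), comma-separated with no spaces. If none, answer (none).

Answer: C774Y,C864F,V336P

Derivation:
At Alpha: gained [] -> total []
At Lambda: gained ['C864F', 'V336P', 'C774Y'] -> total ['C774Y', 'C864F', 'V336P']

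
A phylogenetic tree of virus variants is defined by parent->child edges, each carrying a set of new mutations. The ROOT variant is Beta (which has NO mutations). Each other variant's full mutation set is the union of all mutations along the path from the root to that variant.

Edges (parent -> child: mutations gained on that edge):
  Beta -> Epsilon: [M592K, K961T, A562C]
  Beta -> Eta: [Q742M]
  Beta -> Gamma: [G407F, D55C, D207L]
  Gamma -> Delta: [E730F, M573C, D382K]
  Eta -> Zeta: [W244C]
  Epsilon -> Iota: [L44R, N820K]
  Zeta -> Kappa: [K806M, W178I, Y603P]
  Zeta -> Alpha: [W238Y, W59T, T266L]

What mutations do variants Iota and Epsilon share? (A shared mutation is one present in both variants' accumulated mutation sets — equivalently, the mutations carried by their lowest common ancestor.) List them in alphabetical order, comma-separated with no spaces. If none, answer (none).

Answer: A562C,K961T,M592K

Derivation:
Accumulating mutations along path to Iota:
  At Beta: gained [] -> total []
  At Epsilon: gained ['M592K', 'K961T', 'A562C'] -> total ['A562C', 'K961T', 'M592K']
  At Iota: gained ['L44R', 'N820K'] -> total ['A562C', 'K961T', 'L44R', 'M592K', 'N820K']
Mutations(Iota) = ['A562C', 'K961T', 'L44R', 'M592K', 'N820K']
Accumulating mutations along path to Epsilon:
  At Beta: gained [] -> total []
  At Epsilon: gained ['M592K', 'K961T', 'A562C'] -> total ['A562C', 'K961T', 'M592K']
Mutations(Epsilon) = ['A562C', 'K961T', 'M592K']
Intersection: ['A562C', 'K961T', 'L44R', 'M592K', 'N820K'] ∩ ['A562C', 'K961T', 'M592K'] = ['A562C', 'K961T', 'M592K']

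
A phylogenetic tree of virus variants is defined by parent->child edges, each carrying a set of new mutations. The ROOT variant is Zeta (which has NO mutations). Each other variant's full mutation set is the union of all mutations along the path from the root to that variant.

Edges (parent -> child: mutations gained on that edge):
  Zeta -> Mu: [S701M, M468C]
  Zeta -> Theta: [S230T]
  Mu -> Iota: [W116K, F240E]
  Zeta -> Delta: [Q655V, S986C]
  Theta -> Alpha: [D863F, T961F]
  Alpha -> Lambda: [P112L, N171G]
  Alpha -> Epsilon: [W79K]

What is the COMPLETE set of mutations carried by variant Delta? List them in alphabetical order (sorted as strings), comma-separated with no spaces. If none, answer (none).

Answer: Q655V,S986C

Derivation:
At Zeta: gained [] -> total []
At Delta: gained ['Q655V', 'S986C'] -> total ['Q655V', 'S986C']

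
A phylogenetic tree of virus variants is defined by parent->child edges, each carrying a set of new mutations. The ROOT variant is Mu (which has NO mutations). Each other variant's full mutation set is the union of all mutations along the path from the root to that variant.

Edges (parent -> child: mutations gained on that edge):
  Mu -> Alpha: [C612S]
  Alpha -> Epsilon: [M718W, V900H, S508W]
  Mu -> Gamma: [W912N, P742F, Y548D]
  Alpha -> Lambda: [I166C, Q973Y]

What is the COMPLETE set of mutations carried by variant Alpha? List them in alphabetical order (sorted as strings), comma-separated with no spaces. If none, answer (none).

At Mu: gained [] -> total []
At Alpha: gained ['C612S'] -> total ['C612S']

Answer: C612S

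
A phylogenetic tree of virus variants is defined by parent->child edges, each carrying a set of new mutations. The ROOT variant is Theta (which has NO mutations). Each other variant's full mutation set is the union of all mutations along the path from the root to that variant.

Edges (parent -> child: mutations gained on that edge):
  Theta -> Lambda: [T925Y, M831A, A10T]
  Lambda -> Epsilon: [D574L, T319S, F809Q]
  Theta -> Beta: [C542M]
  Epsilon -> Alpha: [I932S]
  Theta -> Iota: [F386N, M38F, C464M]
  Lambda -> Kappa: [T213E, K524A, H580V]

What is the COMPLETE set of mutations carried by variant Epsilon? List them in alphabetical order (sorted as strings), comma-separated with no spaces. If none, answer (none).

Answer: A10T,D574L,F809Q,M831A,T319S,T925Y

Derivation:
At Theta: gained [] -> total []
At Lambda: gained ['T925Y', 'M831A', 'A10T'] -> total ['A10T', 'M831A', 'T925Y']
At Epsilon: gained ['D574L', 'T319S', 'F809Q'] -> total ['A10T', 'D574L', 'F809Q', 'M831A', 'T319S', 'T925Y']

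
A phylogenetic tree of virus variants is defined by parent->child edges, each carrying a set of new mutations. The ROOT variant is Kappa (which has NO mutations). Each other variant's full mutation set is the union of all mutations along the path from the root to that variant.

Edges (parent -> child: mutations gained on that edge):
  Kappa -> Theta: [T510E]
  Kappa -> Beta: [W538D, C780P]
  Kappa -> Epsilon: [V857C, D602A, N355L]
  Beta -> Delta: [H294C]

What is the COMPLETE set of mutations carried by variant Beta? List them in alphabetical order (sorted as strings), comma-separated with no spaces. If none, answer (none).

Answer: C780P,W538D

Derivation:
At Kappa: gained [] -> total []
At Beta: gained ['W538D', 'C780P'] -> total ['C780P', 'W538D']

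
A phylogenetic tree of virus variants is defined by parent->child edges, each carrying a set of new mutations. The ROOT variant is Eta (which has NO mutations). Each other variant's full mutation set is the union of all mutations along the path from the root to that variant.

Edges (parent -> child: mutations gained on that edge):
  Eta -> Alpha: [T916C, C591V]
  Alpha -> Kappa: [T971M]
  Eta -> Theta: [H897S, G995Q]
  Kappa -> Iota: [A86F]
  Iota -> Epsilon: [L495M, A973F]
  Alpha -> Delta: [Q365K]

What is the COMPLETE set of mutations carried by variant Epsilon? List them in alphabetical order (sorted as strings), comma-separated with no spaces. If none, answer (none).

Answer: A86F,A973F,C591V,L495M,T916C,T971M

Derivation:
At Eta: gained [] -> total []
At Alpha: gained ['T916C', 'C591V'] -> total ['C591V', 'T916C']
At Kappa: gained ['T971M'] -> total ['C591V', 'T916C', 'T971M']
At Iota: gained ['A86F'] -> total ['A86F', 'C591V', 'T916C', 'T971M']
At Epsilon: gained ['L495M', 'A973F'] -> total ['A86F', 'A973F', 'C591V', 'L495M', 'T916C', 'T971M']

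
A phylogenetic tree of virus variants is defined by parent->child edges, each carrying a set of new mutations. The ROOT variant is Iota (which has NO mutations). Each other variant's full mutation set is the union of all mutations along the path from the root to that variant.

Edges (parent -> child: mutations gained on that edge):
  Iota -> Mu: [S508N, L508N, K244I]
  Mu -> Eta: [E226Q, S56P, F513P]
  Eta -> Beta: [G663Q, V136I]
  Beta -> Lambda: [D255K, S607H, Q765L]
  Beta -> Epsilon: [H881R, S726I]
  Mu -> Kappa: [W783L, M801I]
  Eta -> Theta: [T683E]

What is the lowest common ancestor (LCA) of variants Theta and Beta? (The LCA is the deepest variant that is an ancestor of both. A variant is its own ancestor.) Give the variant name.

Path from root to Theta: Iota -> Mu -> Eta -> Theta
  ancestors of Theta: {Iota, Mu, Eta, Theta}
Path from root to Beta: Iota -> Mu -> Eta -> Beta
  ancestors of Beta: {Iota, Mu, Eta, Beta}
Common ancestors: {Iota, Mu, Eta}
Walk up from Beta: Beta (not in ancestors of Theta), Eta (in ancestors of Theta), Mu (in ancestors of Theta), Iota (in ancestors of Theta)
Deepest common ancestor (LCA) = Eta

Answer: Eta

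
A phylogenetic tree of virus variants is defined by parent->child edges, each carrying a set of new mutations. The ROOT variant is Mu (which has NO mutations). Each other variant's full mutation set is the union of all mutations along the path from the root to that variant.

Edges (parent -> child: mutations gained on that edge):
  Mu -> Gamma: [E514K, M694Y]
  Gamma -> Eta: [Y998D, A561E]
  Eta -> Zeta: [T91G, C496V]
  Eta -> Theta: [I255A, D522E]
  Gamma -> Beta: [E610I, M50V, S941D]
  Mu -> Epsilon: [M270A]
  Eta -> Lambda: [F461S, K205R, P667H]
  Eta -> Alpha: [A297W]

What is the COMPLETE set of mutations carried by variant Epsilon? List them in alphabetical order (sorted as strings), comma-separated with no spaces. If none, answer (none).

At Mu: gained [] -> total []
At Epsilon: gained ['M270A'] -> total ['M270A']

Answer: M270A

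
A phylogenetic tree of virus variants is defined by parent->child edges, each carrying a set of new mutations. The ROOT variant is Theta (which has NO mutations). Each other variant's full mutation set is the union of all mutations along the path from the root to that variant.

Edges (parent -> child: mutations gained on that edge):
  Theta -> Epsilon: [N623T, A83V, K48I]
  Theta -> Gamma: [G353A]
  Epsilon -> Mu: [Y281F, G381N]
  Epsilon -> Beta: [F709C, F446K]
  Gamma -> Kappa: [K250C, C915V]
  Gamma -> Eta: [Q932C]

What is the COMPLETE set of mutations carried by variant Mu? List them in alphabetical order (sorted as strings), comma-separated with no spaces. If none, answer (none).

At Theta: gained [] -> total []
At Epsilon: gained ['N623T', 'A83V', 'K48I'] -> total ['A83V', 'K48I', 'N623T']
At Mu: gained ['Y281F', 'G381N'] -> total ['A83V', 'G381N', 'K48I', 'N623T', 'Y281F']

Answer: A83V,G381N,K48I,N623T,Y281F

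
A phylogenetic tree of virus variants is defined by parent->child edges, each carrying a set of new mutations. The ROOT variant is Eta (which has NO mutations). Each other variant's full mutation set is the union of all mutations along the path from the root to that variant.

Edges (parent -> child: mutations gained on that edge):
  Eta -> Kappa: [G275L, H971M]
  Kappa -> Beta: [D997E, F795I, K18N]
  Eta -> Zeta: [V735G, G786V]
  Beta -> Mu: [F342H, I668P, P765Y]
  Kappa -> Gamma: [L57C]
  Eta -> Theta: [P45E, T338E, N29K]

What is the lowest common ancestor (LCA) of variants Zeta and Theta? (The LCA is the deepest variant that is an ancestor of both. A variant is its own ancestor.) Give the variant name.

Path from root to Zeta: Eta -> Zeta
  ancestors of Zeta: {Eta, Zeta}
Path from root to Theta: Eta -> Theta
  ancestors of Theta: {Eta, Theta}
Common ancestors: {Eta}
Walk up from Theta: Theta (not in ancestors of Zeta), Eta (in ancestors of Zeta)
Deepest common ancestor (LCA) = Eta

Answer: Eta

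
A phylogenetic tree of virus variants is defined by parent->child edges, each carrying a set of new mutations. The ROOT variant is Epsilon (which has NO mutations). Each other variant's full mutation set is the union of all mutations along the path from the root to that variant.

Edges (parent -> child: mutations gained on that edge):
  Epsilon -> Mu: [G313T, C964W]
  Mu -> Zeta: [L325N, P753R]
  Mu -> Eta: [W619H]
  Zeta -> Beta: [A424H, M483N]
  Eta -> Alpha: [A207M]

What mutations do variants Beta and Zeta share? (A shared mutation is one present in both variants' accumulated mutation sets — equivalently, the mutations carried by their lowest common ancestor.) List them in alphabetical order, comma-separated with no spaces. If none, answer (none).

Accumulating mutations along path to Beta:
  At Epsilon: gained [] -> total []
  At Mu: gained ['G313T', 'C964W'] -> total ['C964W', 'G313T']
  At Zeta: gained ['L325N', 'P753R'] -> total ['C964W', 'G313T', 'L325N', 'P753R']
  At Beta: gained ['A424H', 'M483N'] -> total ['A424H', 'C964W', 'G313T', 'L325N', 'M483N', 'P753R']
Mutations(Beta) = ['A424H', 'C964W', 'G313T', 'L325N', 'M483N', 'P753R']
Accumulating mutations along path to Zeta:
  At Epsilon: gained [] -> total []
  At Mu: gained ['G313T', 'C964W'] -> total ['C964W', 'G313T']
  At Zeta: gained ['L325N', 'P753R'] -> total ['C964W', 'G313T', 'L325N', 'P753R']
Mutations(Zeta) = ['C964W', 'G313T', 'L325N', 'P753R']
Intersection: ['A424H', 'C964W', 'G313T', 'L325N', 'M483N', 'P753R'] ∩ ['C964W', 'G313T', 'L325N', 'P753R'] = ['C964W', 'G313T', 'L325N', 'P753R']

Answer: C964W,G313T,L325N,P753R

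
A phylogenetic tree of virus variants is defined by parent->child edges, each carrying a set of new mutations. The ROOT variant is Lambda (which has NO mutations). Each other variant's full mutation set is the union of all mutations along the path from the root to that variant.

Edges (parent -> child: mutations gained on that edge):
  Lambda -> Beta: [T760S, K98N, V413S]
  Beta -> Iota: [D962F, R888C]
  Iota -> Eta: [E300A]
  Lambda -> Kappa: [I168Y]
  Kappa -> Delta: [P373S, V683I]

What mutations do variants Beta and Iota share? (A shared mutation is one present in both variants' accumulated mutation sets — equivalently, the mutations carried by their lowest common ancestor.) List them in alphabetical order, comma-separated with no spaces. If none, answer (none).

Answer: K98N,T760S,V413S

Derivation:
Accumulating mutations along path to Beta:
  At Lambda: gained [] -> total []
  At Beta: gained ['T760S', 'K98N', 'V413S'] -> total ['K98N', 'T760S', 'V413S']
Mutations(Beta) = ['K98N', 'T760S', 'V413S']
Accumulating mutations along path to Iota:
  At Lambda: gained [] -> total []
  At Beta: gained ['T760S', 'K98N', 'V413S'] -> total ['K98N', 'T760S', 'V413S']
  At Iota: gained ['D962F', 'R888C'] -> total ['D962F', 'K98N', 'R888C', 'T760S', 'V413S']
Mutations(Iota) = ['D962F', 'K98N', 'R888C', 'T760S', 'V413S']
Intersection: ['K98N', 'T760S', 'V413S'] ∩ ['D962F', 'K98N', 'R888C', 'T760S', 'V413S'] = ['K98N', 'T760S', 'V413S']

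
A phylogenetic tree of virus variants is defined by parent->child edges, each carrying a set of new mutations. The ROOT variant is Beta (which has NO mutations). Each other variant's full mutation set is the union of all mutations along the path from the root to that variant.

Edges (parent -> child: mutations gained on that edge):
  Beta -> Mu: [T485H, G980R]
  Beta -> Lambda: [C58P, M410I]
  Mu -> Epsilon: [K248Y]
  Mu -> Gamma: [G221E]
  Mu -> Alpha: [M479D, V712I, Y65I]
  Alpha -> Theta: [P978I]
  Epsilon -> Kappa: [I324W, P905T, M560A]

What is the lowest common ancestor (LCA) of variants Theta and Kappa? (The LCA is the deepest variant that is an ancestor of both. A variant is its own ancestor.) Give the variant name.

Path from root to Theta: Beta -> Mu -> Alpha -> Theta
  ancestors of Theta: {Beta, Mu, Alpha, Theta}
Path from root to Kappa: Beta -> Mu -> Epsilon -> Kappa
  ancestors of Kappa: {Beta, Mu, Epsilon, Kappa}
Common ancestors: {Beta, Mu}
Walk up from Kappa: Kappa (not in ancestors of Theta), Epsilon (not in ancestors of Theta), Mu (in ancestors of Theta), Beta (in ancestors of Theta)
Deepest common ancestor (LCA) = Mu

Answer: Mu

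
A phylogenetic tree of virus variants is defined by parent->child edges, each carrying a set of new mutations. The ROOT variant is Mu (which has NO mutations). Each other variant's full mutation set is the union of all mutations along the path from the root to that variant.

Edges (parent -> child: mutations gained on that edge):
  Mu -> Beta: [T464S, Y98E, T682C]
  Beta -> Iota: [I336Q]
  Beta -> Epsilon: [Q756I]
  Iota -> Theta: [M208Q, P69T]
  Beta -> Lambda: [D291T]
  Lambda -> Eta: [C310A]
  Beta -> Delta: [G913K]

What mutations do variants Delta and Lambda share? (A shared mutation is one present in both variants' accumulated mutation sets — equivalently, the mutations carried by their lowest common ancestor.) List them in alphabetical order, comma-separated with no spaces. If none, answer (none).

Accumulating mutations along path to Delta:
  At Mu: gained [] -> total []
  At Beta: gained ['T464S', 'Y98E', 'T682C'] -> total ['T464S', 'T682C', 'Y98E']
  At Delta: gained ['G913K'] -> total ['G913K', 'T464S', 'T682C', 'Y98E']
Mutations(Delta) = ['G913K', 'T464S', 'T682C', 'Y98E']
Accumulating mutations along path to Lambda:
  At Mu: gained [] -> total []
  At Beta: gained ['T464S', 'Y98E', 'T682C'] -> total ['T464S', 'T682C', 'Y98E']
  At Lambda: gained ['D291T'] -> total ['D291T', 'T464S', 'T682C', 'Y98E']
Mutations(Lambda) = ['D291T', 'T464S', 'T682C', 'Y98E']
Intersection: ['G913K', 'T464S', 'T682C', 'Y98E'] ∩ ['D291T', 'T464S', 'T682C', 'Y98E'] = ['T464S', 'T682C', 'Y98E']

Answer: T464S,T682C,Y98E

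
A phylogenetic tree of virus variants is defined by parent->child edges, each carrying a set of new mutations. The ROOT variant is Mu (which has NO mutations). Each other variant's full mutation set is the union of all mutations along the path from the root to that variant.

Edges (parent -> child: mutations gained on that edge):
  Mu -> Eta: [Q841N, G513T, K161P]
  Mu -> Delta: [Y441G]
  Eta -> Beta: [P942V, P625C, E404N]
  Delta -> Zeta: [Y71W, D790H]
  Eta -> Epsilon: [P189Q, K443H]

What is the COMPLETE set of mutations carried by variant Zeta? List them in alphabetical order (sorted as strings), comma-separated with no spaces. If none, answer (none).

Answer: D790H,Y441G,Y71W

Derivation:
At Mu: gained [] -> total []
At Delta: gained ['Y441G'] -> total ['Y441G']
At Zeta: gained ['Y71W', 'D790H'] -> total ['D790H', 'Y441G', 'Y71W']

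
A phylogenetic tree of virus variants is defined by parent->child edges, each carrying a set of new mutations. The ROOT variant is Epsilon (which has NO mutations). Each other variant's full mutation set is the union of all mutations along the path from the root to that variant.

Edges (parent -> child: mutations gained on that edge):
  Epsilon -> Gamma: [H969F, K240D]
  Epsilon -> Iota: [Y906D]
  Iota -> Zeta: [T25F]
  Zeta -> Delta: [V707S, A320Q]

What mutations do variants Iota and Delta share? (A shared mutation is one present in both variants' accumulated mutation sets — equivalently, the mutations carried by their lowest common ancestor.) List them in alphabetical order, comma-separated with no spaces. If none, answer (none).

Answer: Y906D

Derivation:
Accumulating mutations along path to Iota:
  At Epsilon: gained [] -> total []
  At Iota: gained ['Y906D'] -> total ['Y906D']
Mutations(Iota) = ['Y906D']
Accumulating mutations along path to Delta:
  At Epsilon: gained [] -> total []
  At Iota: gained ['Y906D'] -> total ['Y906D']
  At Zeta: gained ['T25F'] -> total ['T25F', 'Y906D']
  At Delta: gained ['V707S', 'A320Q'] -> total ['A320Q', 'T25F', 'V707S', 'Y906D']
Mutations(Delta) = ['A320Q', 'T25F', 'V707S', 'Y906D']
Intersection: ['Y906D'] ∩ ['A320Q', 'T25F', 'V707S', 'Y906D'] = ['Y906D']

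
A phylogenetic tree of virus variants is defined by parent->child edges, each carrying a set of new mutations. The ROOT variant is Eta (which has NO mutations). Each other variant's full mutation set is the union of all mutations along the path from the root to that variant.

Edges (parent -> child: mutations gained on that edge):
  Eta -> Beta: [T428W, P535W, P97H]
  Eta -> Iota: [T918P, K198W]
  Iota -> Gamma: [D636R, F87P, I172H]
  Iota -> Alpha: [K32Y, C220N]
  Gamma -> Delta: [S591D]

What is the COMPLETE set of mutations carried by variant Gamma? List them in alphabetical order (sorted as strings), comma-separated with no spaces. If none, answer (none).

At Eta: gained [] -> total []
At Iota: gained ['T918P', 'K198W'] -> total ['K198W', 'T918P']
At Gamma: gained ['D636R', 'F87P', 'I172H'] -> total ['D636R', 'F87P', 'I172H', 'K198W', 'T918P']

Answer: D636R,F87P,I172H,K198W,T918P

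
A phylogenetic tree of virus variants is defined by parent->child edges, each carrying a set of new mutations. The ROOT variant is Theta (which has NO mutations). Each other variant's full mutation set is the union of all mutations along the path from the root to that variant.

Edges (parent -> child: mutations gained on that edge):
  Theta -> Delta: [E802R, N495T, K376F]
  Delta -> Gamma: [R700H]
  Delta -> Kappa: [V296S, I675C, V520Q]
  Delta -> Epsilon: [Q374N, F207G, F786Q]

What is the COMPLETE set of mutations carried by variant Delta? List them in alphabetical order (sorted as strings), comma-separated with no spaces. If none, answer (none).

Answer: E802R,K376F,N495T

Derivation:
At Theta: gained [] -> total []
At Delta: gained ['E802R', 'N495T', 'K376F'] -> total ['E802R', 'K376F', 'N495T']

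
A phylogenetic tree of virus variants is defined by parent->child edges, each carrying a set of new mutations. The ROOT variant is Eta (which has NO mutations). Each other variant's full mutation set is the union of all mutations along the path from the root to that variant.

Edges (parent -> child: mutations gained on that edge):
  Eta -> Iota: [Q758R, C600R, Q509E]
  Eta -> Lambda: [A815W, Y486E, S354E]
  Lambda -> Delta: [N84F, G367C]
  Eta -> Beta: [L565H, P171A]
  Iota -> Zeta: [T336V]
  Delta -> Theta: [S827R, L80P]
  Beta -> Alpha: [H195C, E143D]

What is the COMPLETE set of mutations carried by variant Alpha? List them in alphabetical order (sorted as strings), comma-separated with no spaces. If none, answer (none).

Answer: E143D,H195C,L565H,P171A

Derivation:
At Eta: gained [] -> total []
At Beta: gained ['L565H', 'P171A'] -> total ['L565H', 'P171A']
At Alpha: gained ['H195C', 'E143D'] -> total ['E143D', 'H195C', 'L565H', 'P171A']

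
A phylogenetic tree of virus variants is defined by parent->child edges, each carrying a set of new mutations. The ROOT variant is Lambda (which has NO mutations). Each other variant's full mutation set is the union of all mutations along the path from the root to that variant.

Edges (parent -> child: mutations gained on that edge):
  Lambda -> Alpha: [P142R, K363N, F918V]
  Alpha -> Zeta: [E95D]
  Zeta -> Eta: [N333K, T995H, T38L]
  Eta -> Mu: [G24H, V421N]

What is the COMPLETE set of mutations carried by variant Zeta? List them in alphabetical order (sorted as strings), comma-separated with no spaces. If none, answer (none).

Answer: E95D,F918V,K363N,P142R

Derivation:
At Lambda: gained [] -> total []
At Alpha: gained ['P142R', 'K363N', 'F918V'] -> total ['F918V', 'K363N', 'P142R']
At Zeta: gained ['E95D'] -> total ['E95D', 'F918V', 'K363N', 'P142R']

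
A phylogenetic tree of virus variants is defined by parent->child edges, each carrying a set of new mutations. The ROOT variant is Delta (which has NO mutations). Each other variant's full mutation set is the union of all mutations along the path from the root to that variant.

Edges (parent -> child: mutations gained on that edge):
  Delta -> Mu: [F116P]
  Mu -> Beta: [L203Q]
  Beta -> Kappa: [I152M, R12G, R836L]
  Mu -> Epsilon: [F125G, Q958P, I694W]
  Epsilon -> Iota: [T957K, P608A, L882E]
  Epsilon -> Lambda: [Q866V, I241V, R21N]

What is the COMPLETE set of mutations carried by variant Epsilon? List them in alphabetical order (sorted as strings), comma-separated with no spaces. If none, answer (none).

At Delta: gained [] -> total []
At Mu: gained ['F116P'] -> total ['F116P']
At Epsilon: gained ['F125G', 'Q958P', 'I694W'] -> total ['F116P', 'F125G', 'I694W', 'Q958P']

Answer: F116P,F125G,I694W,Q958P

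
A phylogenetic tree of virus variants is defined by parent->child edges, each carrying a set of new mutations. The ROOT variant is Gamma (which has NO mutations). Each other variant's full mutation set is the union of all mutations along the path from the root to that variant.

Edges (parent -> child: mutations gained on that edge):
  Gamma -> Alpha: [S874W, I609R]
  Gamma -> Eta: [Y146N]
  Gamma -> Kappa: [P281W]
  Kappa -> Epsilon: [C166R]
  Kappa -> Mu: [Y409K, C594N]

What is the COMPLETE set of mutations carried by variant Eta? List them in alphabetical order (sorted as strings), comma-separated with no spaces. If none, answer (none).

At Gamma: gained [] -> total []
At Eta: gained ['Y146N'] -> total ['Y146N']

Answer: Y146N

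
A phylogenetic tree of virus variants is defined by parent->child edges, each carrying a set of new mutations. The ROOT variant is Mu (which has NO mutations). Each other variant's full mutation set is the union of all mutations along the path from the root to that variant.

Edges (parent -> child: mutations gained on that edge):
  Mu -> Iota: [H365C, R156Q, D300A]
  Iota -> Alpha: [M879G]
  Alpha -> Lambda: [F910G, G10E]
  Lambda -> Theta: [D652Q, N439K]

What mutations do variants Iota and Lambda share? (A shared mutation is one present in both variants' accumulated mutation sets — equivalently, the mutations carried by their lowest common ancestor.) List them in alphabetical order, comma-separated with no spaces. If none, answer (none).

Accumulating mutations along path to Iota:
  At Mu: gained [] -> total []
  At Iota: gained ['H365C', 'R156Q', 'D300A'] -> total ['D300A', 'H365C', 'R156Q']
Mutations(Iota) = ['D300A', 'H365C', 'R156Q']
Accumulating mutations along path to Lambda:
  At Mu: gained [] -> total []
  At Iota: gained ['H365C', 'R156Q', 'D300A'] -> total ['D300A', 'H365C', 'R156Q']
  At Alpha: gained ['M879G'] -> total ['D300A', 'H365C', 'M879G', 'R156Q']
  At Lambda: gained ['F910G', 'G10E'] -> total ['D300A', 'F910G', 'G10E', 'H365C', 'M879G', 'R156Q']
Mutations(Lambda) = ['D300A', 'F910G', 'G10E', 'H365C', 'M879G', 'R156Q']
Intersection: ['D300A', 'H365C', 'R156Q'] ∩ ['D300A', 'F910G', 'G10E', 'H365C', 'M879G', 'R156Q'] = ['D300A', 'H365C', 'R156Q']

Answer: D300A,H365C,R156Q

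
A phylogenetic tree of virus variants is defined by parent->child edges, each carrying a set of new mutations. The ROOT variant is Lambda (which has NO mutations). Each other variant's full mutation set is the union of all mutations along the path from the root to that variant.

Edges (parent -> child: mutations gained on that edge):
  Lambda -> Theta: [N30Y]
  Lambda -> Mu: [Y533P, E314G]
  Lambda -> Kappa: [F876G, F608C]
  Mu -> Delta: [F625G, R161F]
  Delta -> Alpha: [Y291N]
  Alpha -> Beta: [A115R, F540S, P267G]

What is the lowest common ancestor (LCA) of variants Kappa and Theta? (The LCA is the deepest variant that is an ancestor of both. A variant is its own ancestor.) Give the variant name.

Answer: Lambda

Derivation:
Path from root to Kappa: Lambda -> Kappa
  ancestors of Kappa: {Lambda, Kappa}
Path from root to Theta: Lambda -> Theta
  ancestors of Theta: {Lambda, Theta}
Common ancestors: {Lambda}
Walk up from Theta: Theta (not in ancestors of Kappa), Lambda (in ancestors of Kappa)
Deepest common ancestor (LCA) = Lambda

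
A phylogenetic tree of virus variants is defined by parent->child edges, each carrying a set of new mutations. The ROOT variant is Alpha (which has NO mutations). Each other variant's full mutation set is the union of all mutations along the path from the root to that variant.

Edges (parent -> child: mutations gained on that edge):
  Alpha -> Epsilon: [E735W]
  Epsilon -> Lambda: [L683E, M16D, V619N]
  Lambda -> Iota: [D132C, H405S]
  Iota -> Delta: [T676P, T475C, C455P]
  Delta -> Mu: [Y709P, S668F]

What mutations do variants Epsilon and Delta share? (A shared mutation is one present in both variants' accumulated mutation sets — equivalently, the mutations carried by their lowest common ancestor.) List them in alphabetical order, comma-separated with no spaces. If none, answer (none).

Answer: E735W

Derivation:
Accumulating mutations along path to Epsilon:
  At Alpha: gained [] -> total []
  At Epsilon: gained ['E735W'] -> total ['E735W']
Mutations(Epsilon) = ['E735W']
Accumulating mutations along path to Delta:
  At Alpha: gained [] -> total []
  At Epsilon: gained ['E735W'] -> total ['E735W']
  At Lambda: gained ['L683E', 'M16D', 'V619N'] -> total ['E735W', 'L683E', 'M16D', 'V619N']
  At Iota: gained ['D132C', 'H405S'] -> total ['D132C', 'E735W', 'H405S', 'L683E', 'M16D', 'V619N']
  At Delta: gained ['T676P', 'T475C', 'C455P'] -> total ['C455P', 'D132C', 'E735W', 'H405S', 'L683E', 'M16D', 'T475C', 'T676P', 'V619N']
Mutations(Delta) = ['C455P', 'D132C', 'E735W', 'H405S', 'L683E', 'M16D', 'T475C', 'T676P', 'V619N']
Intersection: ['E735W'] ∩ ['C455P', 'D132C', 'E735W', 'H405S', 'L683E', 'M16D', 'T475C', 'T676P', 'V619N'] = ['E735W']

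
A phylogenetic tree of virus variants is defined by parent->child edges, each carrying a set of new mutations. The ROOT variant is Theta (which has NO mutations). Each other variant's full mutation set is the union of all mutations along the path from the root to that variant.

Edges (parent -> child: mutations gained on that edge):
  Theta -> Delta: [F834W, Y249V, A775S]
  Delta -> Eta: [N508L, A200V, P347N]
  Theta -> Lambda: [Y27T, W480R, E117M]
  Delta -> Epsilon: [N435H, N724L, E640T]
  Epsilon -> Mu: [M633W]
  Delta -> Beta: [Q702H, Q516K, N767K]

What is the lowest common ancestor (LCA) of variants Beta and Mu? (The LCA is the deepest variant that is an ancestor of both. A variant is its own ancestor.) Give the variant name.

Answer: Delta

Derivation:
Path from root to Beta: Theta -> Delta -> Beta
  ancestors of Beta: {Theta, Delta, Beta}
Path from root to Mu: Theta -> Delta -> Epsilon -> Mu
  ancestors of Mu: {Theta, Delta, Epsilon, Mu}
Common ancestors: {Theta, Delta}
Walk up from Mu: Mu (not in ancestors of Beta), Epsilon (not in ancestors of Beta), Delta (in ancestors of Beta), Theta (in ancestors of Beta)
Deepest common ancestor (LCA) = Delta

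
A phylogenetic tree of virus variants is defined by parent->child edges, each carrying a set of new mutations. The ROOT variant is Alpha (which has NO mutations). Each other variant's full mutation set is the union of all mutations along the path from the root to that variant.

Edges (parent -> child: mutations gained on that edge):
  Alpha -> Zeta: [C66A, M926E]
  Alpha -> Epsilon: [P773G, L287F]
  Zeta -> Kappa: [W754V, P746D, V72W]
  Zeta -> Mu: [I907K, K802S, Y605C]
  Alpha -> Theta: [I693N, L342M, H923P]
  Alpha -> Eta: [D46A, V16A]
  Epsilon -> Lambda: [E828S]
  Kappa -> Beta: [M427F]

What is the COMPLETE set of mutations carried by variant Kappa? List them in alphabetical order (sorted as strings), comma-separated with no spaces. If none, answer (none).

Answer: C66A,M926E,P746D,V72W,W754V

Derivation:
At Alpha: gained [] -> total []
At Zeta: gained ['C66A', 'M926E'] -> total ['C66A', 'M926E']
At Kappa: gained ['W754V', 'P746D', 'V72W'] -> total ['C66A', 'M926E', 'P746D', 'V72W', 'W754V']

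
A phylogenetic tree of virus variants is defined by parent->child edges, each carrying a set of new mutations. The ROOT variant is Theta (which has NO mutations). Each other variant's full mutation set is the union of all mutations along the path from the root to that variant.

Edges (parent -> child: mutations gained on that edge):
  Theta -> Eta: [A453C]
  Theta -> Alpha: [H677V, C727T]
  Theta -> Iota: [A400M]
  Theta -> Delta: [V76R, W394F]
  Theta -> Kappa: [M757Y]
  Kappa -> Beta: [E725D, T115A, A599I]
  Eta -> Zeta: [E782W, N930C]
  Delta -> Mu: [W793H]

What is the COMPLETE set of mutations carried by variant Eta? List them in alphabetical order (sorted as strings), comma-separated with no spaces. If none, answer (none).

Answer: A453C

Derivation:
At Theta: gained [] -> total []
At Eta: gained ['A453C'] -> total ['A453C']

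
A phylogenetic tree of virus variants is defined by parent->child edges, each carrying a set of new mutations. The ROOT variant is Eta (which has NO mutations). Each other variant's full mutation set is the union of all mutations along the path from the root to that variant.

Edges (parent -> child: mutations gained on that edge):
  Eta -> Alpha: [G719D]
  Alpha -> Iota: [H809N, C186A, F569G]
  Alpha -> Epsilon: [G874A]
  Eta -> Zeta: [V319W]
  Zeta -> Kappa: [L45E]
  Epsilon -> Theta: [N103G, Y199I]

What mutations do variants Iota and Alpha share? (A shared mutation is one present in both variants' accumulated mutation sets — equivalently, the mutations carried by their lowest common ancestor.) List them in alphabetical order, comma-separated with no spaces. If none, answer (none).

Accumulating mutations along path to Iota:
  At Eta: gained [] -> total []
  At Alpha: gained ['G719D'] -> total ['G719D']
  At Iota: gained ['H809N', 'C186A', 'F569G'] -> total ['C186A', 'F569G', 'G719D', 'H809N']
Mutations(Iota) = ['C186A', 'F569G', 'G719D', 'H809N']
Accumulating mutations along path to Alpha:
  At Eta: gained [] -> total []
  At Alpha: gained ['G719D'] -> total ['G719D']
Mutations(Alpha) = ['G719D']
Intersection: ['C186A', 'F569G', 'G719D', 'H809N'] ∩ ['G719D'] = ['G719D']

Answer: G719D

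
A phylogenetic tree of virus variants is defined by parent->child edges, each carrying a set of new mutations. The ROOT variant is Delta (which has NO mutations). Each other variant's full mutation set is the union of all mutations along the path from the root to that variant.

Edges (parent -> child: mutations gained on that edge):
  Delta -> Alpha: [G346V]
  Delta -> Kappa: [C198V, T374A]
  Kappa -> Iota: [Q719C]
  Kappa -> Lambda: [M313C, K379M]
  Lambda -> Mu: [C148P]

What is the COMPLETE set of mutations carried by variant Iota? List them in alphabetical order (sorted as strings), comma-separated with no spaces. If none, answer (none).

Answer: C198V,Q719C,T374A

Derivation:
At Delta: gained [] -> total []
At Kappa: gained ['C198V', 'T374A'] -> total ['C198V', 'T374A']
At Iota: gained ['Q719C'] -> total ['C198V', 'Q719C', 'T374A']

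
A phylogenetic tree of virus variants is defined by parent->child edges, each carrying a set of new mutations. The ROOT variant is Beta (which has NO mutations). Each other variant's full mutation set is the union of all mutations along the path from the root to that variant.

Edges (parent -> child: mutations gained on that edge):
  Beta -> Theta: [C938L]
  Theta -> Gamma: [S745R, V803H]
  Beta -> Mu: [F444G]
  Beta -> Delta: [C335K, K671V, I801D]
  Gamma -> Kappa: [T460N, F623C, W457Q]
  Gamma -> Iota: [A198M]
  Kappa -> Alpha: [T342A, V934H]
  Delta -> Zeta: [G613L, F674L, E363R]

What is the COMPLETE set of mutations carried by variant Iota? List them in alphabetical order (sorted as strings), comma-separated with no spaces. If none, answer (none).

At Beta: gained [] -> total []
At Theta: gained ['C938L'] -> total ['C938L']
At Gamma: gained ['S745R', 'V803H'] -> total ['C938L', 'S745R', 'V803H']
At Iota: gained ['A198M'] -> total ['A198M', 'C938L', 'S745R', 'V803H']

Answer: A198M,C938L,S745R,V803H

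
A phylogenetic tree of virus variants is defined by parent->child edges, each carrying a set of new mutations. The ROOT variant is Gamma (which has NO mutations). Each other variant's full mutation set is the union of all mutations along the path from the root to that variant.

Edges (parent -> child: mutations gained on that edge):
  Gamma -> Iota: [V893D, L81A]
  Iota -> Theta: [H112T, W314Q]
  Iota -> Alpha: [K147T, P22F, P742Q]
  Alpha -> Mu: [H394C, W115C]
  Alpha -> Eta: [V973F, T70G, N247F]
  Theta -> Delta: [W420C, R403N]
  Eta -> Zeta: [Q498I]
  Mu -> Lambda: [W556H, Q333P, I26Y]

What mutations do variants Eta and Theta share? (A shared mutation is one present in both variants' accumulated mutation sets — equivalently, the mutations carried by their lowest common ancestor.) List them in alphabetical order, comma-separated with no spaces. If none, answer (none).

Accumulating mutations along path to Eta:
  At Gamma: gained [] -> total []
  At Iota: gained ['V893D', 'L81A'] -> total ['L81A', 'V893D']
  At Alpha: gained ['K147T', 'P22F', 'P742Q'] -> total ['K147T', 'L81A', 'P22F', 'P742Q', 'V893D']
  At Eta: gained ['V973F', 'T70G', 'N247F'] -> total ['K147T', 'L81A', 'N247F', 'P22F', 'P742Q', 'T70G', 'V893D', 'V973F']
Mutations(Eta) = ['K147T', 'L81A', 'N247F', 'P22F', 'P742Q', 'T70G', 'V893D', 'V973F']
Accumulating mutations along path to Theta:
  At Gamma: gained [] -> total []
  At Iota: gained ['V893D', 'L81A'] -> total ['L81A', 'V893D']
  At Theta: gained ['H112T', 'W314Q'] -> total ['H112T', 'L81A', 'V893D', 'W314Q']
Mutations(Theta) = ['H112T', 'L81A', 'V893D', 'W314Q']
Intersection: ['K147T', 'L81A', 'N247F', 'P22F', 'P742Q', 'T70G', 'V893D', 'V973F'] ∩ ['H112T', 'L81A', 'V893D', 'W314Q'] = ['L81A', 'V893D']

Answer: L81A,V893D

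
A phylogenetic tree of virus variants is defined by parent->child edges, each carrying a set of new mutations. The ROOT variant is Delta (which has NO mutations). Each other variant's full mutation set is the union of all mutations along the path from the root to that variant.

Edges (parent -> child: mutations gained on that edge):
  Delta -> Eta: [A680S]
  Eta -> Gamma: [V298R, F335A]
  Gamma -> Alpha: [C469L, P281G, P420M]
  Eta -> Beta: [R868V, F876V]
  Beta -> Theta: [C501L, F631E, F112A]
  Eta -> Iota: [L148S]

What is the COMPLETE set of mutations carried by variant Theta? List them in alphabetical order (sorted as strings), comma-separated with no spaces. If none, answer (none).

At Delta: gained [] -> total []
At Eta: gained ['A680S'] -> total ['A680S']
At Beta: gained ['R868V', 'F876V'] -> total ['A680S', 'F876V', 'R868V']
At Theta: gained ['C501L', 'F631E', 'F112A'] -> total ['A680S', 'C501L', 'F112A', 'F631E', 'F876V', 'R868V']

Answer: A680S,C501L,F112A,F631E,F876V,R868V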